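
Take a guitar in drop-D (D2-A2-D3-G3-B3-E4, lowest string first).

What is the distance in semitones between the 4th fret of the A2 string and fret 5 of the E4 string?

20 semitones

A2 at fret 4 → C#3 (MIDI 49); E4 at fret 5 → A4 (MIDI 69).
49 − 69 = -20, so the two pitches are 20 semitones apart, with A4 the higher.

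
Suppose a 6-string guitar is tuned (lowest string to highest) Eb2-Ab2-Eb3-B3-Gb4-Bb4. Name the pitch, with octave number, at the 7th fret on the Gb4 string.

Db5

Each fret is one semitone, so Gb4 + 7 = Db5.
(Equivalently spelled C#5.)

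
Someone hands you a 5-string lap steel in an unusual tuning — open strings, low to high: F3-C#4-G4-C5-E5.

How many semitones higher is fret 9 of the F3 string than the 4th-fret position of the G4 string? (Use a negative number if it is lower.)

F3 at fret 9 → D4 (MIDI 62); G4 at fret 4 → B4 (MIDI 71).
62 − 71 = -9, so the two pitches are 9 semitones apart.

-9 semitones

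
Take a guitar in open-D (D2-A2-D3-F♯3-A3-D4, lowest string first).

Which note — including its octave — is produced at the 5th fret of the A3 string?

D4

Each fret is one semitone, so A3 + 5 = D4.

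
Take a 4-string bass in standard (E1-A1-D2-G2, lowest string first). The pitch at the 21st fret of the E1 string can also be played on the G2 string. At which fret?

Fret 21 on E1 is MIDI 28 + 21 = 49 (C#3). On the G2 string (open MIDI 43), that pitch is 49 − 43 = fret 6.

6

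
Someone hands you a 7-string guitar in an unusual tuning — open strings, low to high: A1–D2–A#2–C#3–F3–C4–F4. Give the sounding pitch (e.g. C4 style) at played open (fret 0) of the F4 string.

F4

Fret 0 is the open string itself, so the pitch is just F4.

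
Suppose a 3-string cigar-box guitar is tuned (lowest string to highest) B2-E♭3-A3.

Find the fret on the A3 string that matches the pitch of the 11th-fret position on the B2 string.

B2 at fret 11 is B2 + 11 semitones = B♭3.
The open A3 string is 10 semitones above the open B2, so the same pitch on the A3 string lies at fret 11 − 10 = 1.

1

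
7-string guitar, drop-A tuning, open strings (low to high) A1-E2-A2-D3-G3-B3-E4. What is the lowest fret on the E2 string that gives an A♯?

6

From E2, count semitones up the chromatic scale until reaching A♯: E–F–F#–G–G#–A–A# — 6 steps.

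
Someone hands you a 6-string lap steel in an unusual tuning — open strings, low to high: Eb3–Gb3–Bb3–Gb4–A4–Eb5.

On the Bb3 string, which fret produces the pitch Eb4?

5

Eb4 is 5 semitones above the open Bb3 (Bb–B–C–Db–D–Eb), so it sits at fret 5.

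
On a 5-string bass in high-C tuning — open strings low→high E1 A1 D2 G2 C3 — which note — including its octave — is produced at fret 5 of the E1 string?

A1

E1 is MIDI 28. Adding 5 gives 33, which is A1.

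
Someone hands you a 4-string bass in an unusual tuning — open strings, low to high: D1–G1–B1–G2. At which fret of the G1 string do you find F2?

F2 is 10 semitones above the open G1 (G–Ab–A–Bb–…–Eb–E–F), so it sits at fret 10.

10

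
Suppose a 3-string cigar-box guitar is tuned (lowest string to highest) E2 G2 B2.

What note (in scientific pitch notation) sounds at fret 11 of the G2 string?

F#3

The open G2 string plus 11 semitones: G–G#–A–A#–…–E–F–F#.
The walk passes from B into C once, so the octave number goes from 2 to 3.
(Equivalently spelled Gb3.)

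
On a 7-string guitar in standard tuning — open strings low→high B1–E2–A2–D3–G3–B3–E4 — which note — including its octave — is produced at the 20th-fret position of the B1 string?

G3

B1 is MIDI 35. Adding 20 gives 55, which is G3.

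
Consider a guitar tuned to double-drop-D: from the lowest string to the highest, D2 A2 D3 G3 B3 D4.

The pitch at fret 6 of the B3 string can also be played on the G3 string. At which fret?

10

Fret 6 on B3 is MIDI 59 + 6 = 65 (F4). On the G3 string (open MIDI 55), that pitch is 65 − 55 = fret 10.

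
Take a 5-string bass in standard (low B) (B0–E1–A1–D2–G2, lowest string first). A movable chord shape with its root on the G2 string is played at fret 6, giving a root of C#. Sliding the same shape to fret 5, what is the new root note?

C

Moving from fret 6 to fret 5 shifts the root by -1 semitone.
C# down 1 semitone is C.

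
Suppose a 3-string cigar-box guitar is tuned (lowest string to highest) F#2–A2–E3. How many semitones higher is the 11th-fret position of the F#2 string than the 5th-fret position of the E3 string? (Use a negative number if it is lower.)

-4 semitones

F#2 at fret 11 → F3 (MIDI 53); E3 at fret 5 → A3 (MIDI 57).
53 − 57 = -4, so the two pitches are 4 semitones apart.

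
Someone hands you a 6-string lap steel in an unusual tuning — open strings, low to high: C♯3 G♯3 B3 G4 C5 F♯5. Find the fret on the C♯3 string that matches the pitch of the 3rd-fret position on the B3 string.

13

Fret 3 on B3 is MIDI 59 + 3 = 62 (D4). On the C♯3 string (open MIDI 49), that pitch is 62 − 49 = fret 13.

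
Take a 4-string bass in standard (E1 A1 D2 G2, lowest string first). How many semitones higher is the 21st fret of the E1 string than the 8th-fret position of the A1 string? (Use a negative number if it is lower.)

E1 at fret 21 → C#3 (MIDI 49); A1 at fret 8 → F2 (MIDI 41).
49 − 41 = 8, so the two pitches are 8 semitones apart.

8 semitones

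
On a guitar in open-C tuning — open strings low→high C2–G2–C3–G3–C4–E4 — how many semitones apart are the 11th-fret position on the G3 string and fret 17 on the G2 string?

G3 at fret 11 → F#4 (MIDI 66); G2 at fret 17 → C4 (MIDI 60).
66 − 60 = 6, so the two pitches are 6 semitones apart, with F#4 the higher.

6 semitones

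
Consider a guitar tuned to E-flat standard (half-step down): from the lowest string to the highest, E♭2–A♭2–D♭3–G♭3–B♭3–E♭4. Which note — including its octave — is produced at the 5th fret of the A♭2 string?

A♭2 is MIDI 44. Adding 5 gives 49, which is D♭3.
(Equivalently spelled C♯3.)

D♭3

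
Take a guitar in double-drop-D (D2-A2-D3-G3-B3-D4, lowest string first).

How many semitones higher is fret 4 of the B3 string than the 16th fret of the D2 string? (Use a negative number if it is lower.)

9 semitones

B3 at fret 4 → D♯4 (MIDI 63); D2 at fret 16 → F♯3 (MIDI 54).
63 − 54 = 9, so the two pitches are 9 semitones apart.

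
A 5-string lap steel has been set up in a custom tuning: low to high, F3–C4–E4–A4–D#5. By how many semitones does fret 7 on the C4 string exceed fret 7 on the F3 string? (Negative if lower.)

7 semitones

C4 at fret 7 → G4 (MIDI 67); F3 at fret 7 → C4 (MIDI 60).
67 − 60 = 7, so the two pitches are 7 semitones apart.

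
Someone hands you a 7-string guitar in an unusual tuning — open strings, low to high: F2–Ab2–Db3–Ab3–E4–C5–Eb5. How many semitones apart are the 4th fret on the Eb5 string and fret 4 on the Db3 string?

26 semitones

Eb5 at fret 4 → G5 (MIDI 79); Db3 at fret 4 → F3 (MIDI 53).
79 − 53 = 26, so the two pitches are 26 semitones apart, with G5 the higher.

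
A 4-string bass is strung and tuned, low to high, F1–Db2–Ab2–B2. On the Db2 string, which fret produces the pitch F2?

F2 is 4 semitones above the open Db2 (Db–D–Eb–E–F), so it sits at fret 4.

4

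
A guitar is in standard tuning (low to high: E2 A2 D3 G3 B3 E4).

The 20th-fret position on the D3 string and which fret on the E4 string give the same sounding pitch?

6

D3 at fret 20 is D3 + 20 semitones = A#4.
The open E4 string is 14 semitones above the open D3, so the same pitch on the E4 string lies at fret 20 − 14 = 6.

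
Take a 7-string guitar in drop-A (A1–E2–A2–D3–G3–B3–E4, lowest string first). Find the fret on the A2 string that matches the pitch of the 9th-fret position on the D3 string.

14

Fret 9 on D3 is MIDI 50 + 9 = 59 (B3). On the A2 string (open MIDI 45), that pitch is 59 − 45 = fret 14.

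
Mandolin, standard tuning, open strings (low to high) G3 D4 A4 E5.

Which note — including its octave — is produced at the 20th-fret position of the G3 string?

D#5

G3 is MIDI 55. Adding 20 gives 75, which is D#5.
(Equivalently spelled Eb5.)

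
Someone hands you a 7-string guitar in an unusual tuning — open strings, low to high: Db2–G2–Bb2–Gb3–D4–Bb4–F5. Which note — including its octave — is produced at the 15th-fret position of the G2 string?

Bb3

Each fret is one semitone, so G2 + 15 = Bb3.
(Equivalently spelled A#3.)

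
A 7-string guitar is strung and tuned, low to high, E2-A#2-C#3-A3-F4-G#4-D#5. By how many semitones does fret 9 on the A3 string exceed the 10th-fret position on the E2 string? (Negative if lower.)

16 semitones

A3 at fret 9 → F#4 (MIDI 66); E2 at fret 10 → D3 (MIDI 50).
66 − 50 = 16, so the two pitches are 16 semitones apart.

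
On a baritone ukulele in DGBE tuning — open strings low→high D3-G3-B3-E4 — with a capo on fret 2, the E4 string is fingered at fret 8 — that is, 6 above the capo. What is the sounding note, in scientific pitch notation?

C5

The capo raises the open E4 by 2 semitones to F#4; fretting 6 more gives E4 + 2 + 6 = E4 + 8 semitones = C5.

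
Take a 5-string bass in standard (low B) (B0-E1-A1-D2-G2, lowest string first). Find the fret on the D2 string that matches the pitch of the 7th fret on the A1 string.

Fret 7 on A1 is MIDI 33 + 7 = 40 (E2). On the D2 string (open MIDI 38), that pitch is 40 − 38 = fret 2.

2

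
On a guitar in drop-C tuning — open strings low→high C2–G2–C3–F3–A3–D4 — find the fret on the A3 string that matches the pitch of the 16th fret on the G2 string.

2

G2 at fret 16 is G2 + 16 semitones = B3.
The open A3 string is 14 semitones above the open G2, so the same pitch on the A3 string lies at fret 16 − 14 = 2.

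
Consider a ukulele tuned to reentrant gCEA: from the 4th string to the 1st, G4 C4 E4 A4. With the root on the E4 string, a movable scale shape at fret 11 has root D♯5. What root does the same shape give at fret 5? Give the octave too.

Moving from fret 11 to fret 5 shifts the root by -6 semitones.
D♯5 down 6 semitones is A4.

A4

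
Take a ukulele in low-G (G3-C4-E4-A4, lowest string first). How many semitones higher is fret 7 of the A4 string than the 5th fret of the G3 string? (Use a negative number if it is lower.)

A4 at fret 7 → E5 (MIDI 76); G3 at fret 5 → C4 (MIDI 60).
76 − 60 = 16, so the two pitches are 16 semitones apart.

16 semitones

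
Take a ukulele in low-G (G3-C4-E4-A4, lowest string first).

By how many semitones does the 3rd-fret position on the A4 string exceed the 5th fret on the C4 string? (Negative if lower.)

7 semitones

A4 at fret 3 → C5 (MIDI 72); C4 at fret 5 → F4 (MIDI 65).
72 − 65 = 7, so the two pitches are 7 semitones apart.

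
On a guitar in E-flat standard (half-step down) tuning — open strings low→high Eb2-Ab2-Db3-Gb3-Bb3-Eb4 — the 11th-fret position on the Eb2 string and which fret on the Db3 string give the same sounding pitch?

1

Eb2 at fret 11 is Eb2 + 11 semitones = D3.
The open Db3 string is 10 semitones above the open Eb2, so the same pitch on the Db3 string lies at fret 11 − 10 = 1.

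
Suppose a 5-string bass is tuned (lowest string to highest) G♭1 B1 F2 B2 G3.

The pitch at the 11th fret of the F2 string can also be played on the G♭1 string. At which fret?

Fret 11 on F2 is MIDI 41 + 11 = 52 (E3). On the G♭1 string (open MIDI 30), that pitch is 52 − 30 = fret 22.

22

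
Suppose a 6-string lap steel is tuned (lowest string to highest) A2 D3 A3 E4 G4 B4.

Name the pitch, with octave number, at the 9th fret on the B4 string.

A♭5

Each fret is one semitone, so B4 + 9 = A♭5.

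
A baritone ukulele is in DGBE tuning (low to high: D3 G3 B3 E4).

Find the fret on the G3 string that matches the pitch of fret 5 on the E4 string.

14

Fret 5 on E4 is MIDI 64 + 5 = 69 (A4). On the G3 string (open MIDI 55), that pitch is 69 − 55 = fret 14.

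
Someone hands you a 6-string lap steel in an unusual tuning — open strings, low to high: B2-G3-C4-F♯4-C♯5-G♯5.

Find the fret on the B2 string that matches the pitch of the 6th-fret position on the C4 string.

Fret 6 on C4 is MIDI 60 + 6 = 66 (F♯4). On the B2 string (open MIDI 47), that pitch is 66 − 47 = fret 19.

19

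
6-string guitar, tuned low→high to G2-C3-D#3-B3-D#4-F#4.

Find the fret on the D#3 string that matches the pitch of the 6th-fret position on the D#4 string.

D#4 at fret 6 is D#4 + 6 semitones = A4.
The open D#3 string is 12 semitones below the open D#4, so the same pitch on the D#3 string lies at fret 6 + 12 = 18.

18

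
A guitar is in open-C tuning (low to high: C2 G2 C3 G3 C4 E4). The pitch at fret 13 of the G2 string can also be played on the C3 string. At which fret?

8

G2 at fret 13 is G2 + 13 semitones = G♯3.
The open C3 string is 5 semitones above the open G2, so the same pitch on the C3 string lies at fret 13 − 5 = 8.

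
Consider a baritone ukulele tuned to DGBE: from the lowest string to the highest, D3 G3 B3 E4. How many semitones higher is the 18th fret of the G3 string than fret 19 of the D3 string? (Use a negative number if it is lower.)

G3 at fret 18 → C#5 (MIDI 73); D3 at fret 19 → A4 (MIDI 69).
73 − 69 = 4, so the two pitches are 4 semitones apart.

4 semitones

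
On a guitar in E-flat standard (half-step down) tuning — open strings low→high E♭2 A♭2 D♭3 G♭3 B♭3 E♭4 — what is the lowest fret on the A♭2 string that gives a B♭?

2

From A♭2, count semitones up the chromatic scale until reaching B♭: Ab–A–Bb — 2 steps.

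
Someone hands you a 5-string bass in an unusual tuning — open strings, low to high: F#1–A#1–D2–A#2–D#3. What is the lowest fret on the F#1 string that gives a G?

1

From F#1, count semitones up the chromatic scale until reaching G: F#–G — 1 step.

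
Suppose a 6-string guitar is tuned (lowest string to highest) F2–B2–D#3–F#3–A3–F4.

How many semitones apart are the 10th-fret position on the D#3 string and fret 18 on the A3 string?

14 semitones

D#3 at fret 10 → C#4 (MIDI 61); A3 at fret 18 → D#5 (MIDI 75).
61 − 75 = -14, so the two pitches are 14 semitones apart, with D#5 the higher.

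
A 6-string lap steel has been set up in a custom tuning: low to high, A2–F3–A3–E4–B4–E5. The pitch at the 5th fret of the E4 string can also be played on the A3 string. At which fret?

12

E4 at fret 5 is E4 + 5 semitones = A4.
The open A3 string is 7 semitones below the open E4, so the same pitch on the A3 string lies at fret 5 + 7 = 12.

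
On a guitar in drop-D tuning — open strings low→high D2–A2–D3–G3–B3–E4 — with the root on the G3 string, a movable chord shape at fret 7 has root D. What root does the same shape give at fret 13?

Moving from fret 7 to fret 13 shifts the root by 6 semitones.
D up 6 semitones is G#.

G#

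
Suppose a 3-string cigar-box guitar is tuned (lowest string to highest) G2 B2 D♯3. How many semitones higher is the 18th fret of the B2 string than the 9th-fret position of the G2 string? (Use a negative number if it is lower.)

B2 at fret 18 → F4 (MIDI 65); G2 at fret 9 → E3 (MIDI 52).
65 − 52 = 13, so the two pitches are 13 semitones apart.

13 semitones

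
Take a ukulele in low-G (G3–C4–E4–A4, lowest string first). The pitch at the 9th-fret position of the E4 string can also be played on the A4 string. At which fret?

E4 at fret 9 is E4 + 9 semitones = C#5.
The open A4 string is 5 semitones above the open E4, so the same pitch on the A4 string lies at fret 9 − 5 = 4.

4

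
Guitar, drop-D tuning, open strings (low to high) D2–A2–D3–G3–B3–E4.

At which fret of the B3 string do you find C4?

C4 is 1 semitone above the open B3 (B–C), so it sits at fret 1.

1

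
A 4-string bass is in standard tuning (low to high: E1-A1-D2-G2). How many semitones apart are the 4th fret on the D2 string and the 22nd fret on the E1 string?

8 semitones

D2 at fret 4 → F#2 (MIDI 42); E1 at fret 22 → D3 (MIDI 50).
42 − 50 = -8, so the two pitches are 8 semitones apart, with D3 the higher.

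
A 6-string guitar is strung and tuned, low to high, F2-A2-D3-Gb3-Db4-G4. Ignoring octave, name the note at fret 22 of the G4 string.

The open G4 string plus 22 semitones: G–Ab–A–Bb–…–Eb–E–F.

F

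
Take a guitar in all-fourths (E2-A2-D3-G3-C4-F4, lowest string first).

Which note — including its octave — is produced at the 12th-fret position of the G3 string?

Each fret is one semitone, so G3 + 12 = G4.

G4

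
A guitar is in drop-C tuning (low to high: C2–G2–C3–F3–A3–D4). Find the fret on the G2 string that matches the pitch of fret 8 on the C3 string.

Fret 8 on C3 is MIDI 48 + 8 = 56 (G#3). On the G2 string (open MIDI 43), that pitch is 56 − 43 = fret 13.

13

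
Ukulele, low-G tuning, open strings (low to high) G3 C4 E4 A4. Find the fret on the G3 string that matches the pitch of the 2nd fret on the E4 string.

11

Fret 2 on E4 is MIDI 64 + 2 = 66 (F#4). On the G3 string (open MIDI 55), that pitch is 66 − 55 = fret 11.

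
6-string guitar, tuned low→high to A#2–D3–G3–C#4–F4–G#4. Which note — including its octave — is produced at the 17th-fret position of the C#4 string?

F#5

C#4 is MIDI 61. Adding 17 gives 78, which is F#5.
(Equivalently spelled Gb5.)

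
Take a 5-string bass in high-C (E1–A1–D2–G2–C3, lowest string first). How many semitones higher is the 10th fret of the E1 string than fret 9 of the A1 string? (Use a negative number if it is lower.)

-4 semitones

E1 at fret 10 → D2 (MIDI 38); A1 at fret 9 → F#2 (MIDI 42).
38 − 42 = -4, so the two pitches are 4 semitones apart.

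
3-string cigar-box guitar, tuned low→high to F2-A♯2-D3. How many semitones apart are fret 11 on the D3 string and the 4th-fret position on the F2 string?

16 semitones

D3 at fret 11 → C♯4 (MIDI 61); F2 at fret 4 → A2 (MIDI 45).
61 − 45 = 16, so the two pitches are 16 semitones apart, with C♯4 the higher.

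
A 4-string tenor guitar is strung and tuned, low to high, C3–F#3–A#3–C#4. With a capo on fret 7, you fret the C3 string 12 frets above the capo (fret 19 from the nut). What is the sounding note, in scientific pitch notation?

G4

The capo raises the open C3 by 7 semitones to G3; fretting 12 more gives C3 + 7 + 12 = C3 + 19 semitones = G4.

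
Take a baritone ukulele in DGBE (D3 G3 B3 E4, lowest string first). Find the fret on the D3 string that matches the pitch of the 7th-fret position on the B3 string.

B3 at fret 7 is B3 + 7 semitones = F♯4.
The open D3 string is 9 semitones below the open B3, so the same pitch on the D3 string lies at fret 7 + 9 = 16.

16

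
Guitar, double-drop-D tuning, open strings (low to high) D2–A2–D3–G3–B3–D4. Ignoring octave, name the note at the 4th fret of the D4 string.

F♯

The open D4 string plus 4 semitones: D–D#–E–F–F#.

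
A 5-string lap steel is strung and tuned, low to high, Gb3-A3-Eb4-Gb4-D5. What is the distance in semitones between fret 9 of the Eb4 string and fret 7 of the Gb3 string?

11 semitones

Eb4 at fret 9 → C5 (MIDI 72); Gb3 at fret 7 → Db4 (MIDI 61).
72 − 61 = 11, so the two pitches are 11 semitones apart, with C5 the higher.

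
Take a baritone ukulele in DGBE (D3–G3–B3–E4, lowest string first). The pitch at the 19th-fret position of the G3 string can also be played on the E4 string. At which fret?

10

G3 at fret 19 is G3 + 19 semitones = D5.
The open E4 string is 9 semitones above the open G3, so the same pitch on the E4 string lies at fret 19 − 9 = 10.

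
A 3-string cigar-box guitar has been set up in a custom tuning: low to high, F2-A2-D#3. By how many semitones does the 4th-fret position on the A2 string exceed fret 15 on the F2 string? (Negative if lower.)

A2 at fret 4 → C#3 (MIDI 49); F2 at fret 15 → G#3 (MIDI 56).
49 − 56 = -7, so the two pitches are 7 semitones apart.

-7 semitones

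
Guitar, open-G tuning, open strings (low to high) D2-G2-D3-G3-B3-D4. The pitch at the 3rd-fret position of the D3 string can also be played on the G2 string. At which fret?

10

D3 at fret 3 is D3 + 3 semitones = F3.
The open G2 string is 7 semitones below the open D3, so the same pitch on the G2 string lies at fret 3 + 7 = 10.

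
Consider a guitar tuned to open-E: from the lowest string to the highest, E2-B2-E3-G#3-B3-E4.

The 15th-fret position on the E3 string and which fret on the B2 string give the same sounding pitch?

Fret 15 on E3 is MIDI 52 + 15 = 67 (G4). On the B2 string (open MIDI 47), that pitch is 67 − 47 = fret 20.

20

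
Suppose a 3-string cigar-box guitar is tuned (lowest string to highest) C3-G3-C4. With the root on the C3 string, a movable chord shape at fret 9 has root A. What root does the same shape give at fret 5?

F

Moving from fret 9 to fret 5 shifts the root by -4 semitones.
A down 4 semitones is F.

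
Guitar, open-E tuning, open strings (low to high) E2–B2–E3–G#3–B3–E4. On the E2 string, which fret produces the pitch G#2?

4

G#2 is 4 semitones above the open E2 (E–F–F#–G–G#), so it sits at fret 4.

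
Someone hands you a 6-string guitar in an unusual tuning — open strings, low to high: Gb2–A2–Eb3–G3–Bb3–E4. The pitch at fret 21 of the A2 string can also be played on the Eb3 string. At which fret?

A2 at fret 21 is A2 + 21 semitones = Gb4.
The open Eb3 string is 6 semitones above the open A2, so the same pitch on the Eb3 string lies at fret 21 − 6 = 15.

15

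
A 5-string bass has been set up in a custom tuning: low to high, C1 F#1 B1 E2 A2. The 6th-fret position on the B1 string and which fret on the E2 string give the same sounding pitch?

B1 at fret 6 is B1 + 6 semitones = F2.
The open E2 string is 5 semitones above the open B1, so the same pitch on the E2 string lies at fret 6 − 5 = 1.

1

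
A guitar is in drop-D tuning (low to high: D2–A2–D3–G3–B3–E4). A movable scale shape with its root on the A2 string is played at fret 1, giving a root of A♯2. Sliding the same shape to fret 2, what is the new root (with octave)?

Moving from fret 1 to fret 2 shifts the root by 1 semitone.
A♯2 up 1 semitone is B2.

B2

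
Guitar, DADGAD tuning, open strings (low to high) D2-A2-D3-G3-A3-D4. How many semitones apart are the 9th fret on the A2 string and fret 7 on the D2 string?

A2 at fret 9 → F♯3 (MIDI 54); D2 at fret 7 → A2 (MIDI 45).
54 − 45 = 9, so the two pitches are 9 semitones apart, with F♯3 the higher.

9 semitones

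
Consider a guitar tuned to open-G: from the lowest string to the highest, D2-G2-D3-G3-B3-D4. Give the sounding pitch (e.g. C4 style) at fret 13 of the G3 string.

G#4

G3 is MIDI 55. Adding 13 gives 68, which is G#4.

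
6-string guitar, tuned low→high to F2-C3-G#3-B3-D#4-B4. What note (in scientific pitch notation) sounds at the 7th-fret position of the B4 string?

B4 is MIDI 71. Adding 7 gives 78, which is F#5.
(Equivalently spelled Gb5.)

F#5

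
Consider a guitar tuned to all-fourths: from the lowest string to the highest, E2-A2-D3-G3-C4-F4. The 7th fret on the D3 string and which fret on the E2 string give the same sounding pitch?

D3 at fret 7 is D3 + 7 semitones = A3.
The open E2 string is 10 semitones below the open D3, so the same pitch on the E2 string lies at fret 7 + 10 = 17.

17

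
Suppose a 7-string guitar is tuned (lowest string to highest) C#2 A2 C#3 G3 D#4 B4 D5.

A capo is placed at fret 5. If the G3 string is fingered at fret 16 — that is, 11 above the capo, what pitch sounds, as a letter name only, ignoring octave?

The capo raises the open G3 by 5 semitones to C4; fretting 11 more gives G3 + 5 + 11 = G3 + 16 semitones, landing on B.

B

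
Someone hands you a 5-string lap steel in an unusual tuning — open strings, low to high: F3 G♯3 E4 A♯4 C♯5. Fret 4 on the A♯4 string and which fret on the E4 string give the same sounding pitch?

10

A♯4 at fret 4 is A♯4 + 4 semitones = D5.
The open E4 string is 6 semitones below the open A♯4, so the same pitch on the E4 string lies at fret 4 + 6 = 10.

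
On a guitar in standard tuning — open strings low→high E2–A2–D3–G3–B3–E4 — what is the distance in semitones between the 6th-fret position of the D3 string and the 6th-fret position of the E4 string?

14 semitones

D3 at fret 6 → G♯3 (MIDI 56); E4 at fret 6 → A♯4 (MIDI 70).
56 − 70 = -14, so the two pitches are 14 semitones apart, with A♯4 the higher.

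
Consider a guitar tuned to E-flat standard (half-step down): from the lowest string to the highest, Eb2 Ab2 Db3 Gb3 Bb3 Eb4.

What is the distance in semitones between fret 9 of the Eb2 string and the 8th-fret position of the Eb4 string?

23 semitones

Eb2 at fret 9 → C3 (MIDI 48); Eb4 at fret 8 → B4 (MIDI 71).
48 − 71 = -23, so the two pitches are 23 semitones apart, with B4 the higher.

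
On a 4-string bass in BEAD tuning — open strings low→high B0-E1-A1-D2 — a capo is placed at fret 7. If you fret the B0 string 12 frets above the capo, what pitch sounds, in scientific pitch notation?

The capo raises the open B0 by 7 semitones to F♯1; fretting 12 more gives B0 + 7 + 12 = B0 + 19 semitones = F♯2.

F♯2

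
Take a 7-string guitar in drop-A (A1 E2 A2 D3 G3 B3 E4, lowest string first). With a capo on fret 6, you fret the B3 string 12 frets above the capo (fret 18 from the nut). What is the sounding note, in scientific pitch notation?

The capo raises the open B3 by 6 semitones to F4; fretting 12 more gives B3 + 6 + 12 = B3 + 18 semitones = F5.

F5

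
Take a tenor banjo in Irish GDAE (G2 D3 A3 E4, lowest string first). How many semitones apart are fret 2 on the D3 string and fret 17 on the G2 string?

8 semitones

D3 at fret 2 → E3 (MIDI 52); G2 at fret 17 → C4 (MIDI 60).
52 − 60 = -8, so the two pitches are 8 semitones apart, with C4 the higher.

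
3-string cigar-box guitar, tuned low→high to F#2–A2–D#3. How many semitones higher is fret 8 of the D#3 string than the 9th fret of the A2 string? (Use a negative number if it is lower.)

D#3 at fret 8 → B3 (MIDI 59); A2 at fret 9 → F#3 (MIDI 54).
59 − 54 = 5, so the two pitches are 5 semitones apart.

5 semitones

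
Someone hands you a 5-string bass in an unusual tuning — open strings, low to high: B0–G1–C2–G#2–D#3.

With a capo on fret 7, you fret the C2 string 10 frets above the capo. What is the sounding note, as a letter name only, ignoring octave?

The capo raises the open C2 by 7 semitones to G2; fretting 10 more gives C2 + 7 + 10 = C2 + 17 semitones, landing on F.

F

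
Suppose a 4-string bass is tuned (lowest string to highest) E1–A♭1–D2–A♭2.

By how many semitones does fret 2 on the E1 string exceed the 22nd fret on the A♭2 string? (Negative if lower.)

-36 semitones

E1 at fret 2 → G♭1 (MIDI 30); A♭2 at fret 22 → G♭4 (MIDI 66).
30 − 66 = -36, so the two pitches are 36 semitones apart.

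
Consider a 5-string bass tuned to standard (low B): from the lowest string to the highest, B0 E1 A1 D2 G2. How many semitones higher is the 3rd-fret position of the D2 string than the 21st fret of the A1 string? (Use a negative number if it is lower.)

-13 semitones

D2 at fret 3 → F2 (MIDI 41); A1 at fret 21 → F♯3 (MIDI 54).
41 − 54 = -13, so the two pitches are 13 semitones apart.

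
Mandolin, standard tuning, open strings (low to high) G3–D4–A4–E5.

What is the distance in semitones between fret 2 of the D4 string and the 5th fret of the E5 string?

17 semitones

D4 at fret 2 → E4 (MIDI 64); E5 at fret 5 → A5 (MIDI 81).
64 − 81 = -17, so the two pitches are 17 semitones apart, with A5 the higher.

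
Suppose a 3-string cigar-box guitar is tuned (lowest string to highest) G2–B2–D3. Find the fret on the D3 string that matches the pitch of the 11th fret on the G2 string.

Fret 11 on G2 is MIDI 43 + 11 = 54 (Gb3). On the D3 string (open MIDI 50), that pitch is 54 − 50 = fret 4.

4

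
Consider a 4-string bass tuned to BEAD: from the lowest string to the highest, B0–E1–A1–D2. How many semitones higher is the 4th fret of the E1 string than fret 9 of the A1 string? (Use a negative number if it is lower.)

-10 semitones

E1 at fret 4 → G#1 (MIDI 32); A1 at fret 9 → F#2 (MIDI 42).
32 − 42 = -10, so the two pitches are 10 semitones apart.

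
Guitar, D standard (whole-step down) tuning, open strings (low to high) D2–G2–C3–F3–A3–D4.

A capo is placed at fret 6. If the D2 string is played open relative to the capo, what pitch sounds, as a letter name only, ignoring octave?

G#

The capo raises the open D2 by 6 semitones to G#2; fretting 0 more gives D2 + 6 + 0 = D2 + 6 semitones, landing on G#.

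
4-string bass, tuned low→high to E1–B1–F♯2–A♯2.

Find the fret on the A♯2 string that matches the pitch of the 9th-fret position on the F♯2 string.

Fret 9 on F♯2 is MIDI 42 + 9 = 51 (D♯3). On the A♯2 string (open MIDI 46), that pitch is 51 − 46 = fret 5.

5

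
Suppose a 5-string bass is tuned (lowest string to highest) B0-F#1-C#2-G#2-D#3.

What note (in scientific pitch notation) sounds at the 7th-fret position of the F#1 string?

The open F#1 string plus 7 semitones: F#–G–G#–A–A#–B–C–C#.
The walk passes from B into C once, so the octave number goes from 1 to 2.

C#2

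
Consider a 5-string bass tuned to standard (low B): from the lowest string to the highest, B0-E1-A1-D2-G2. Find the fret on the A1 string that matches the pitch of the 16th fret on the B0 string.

B0 at fret 16 is B0 + 16 semitones = D#2.
The open A1 string is 10 semitones above the open B0, so the same pitch on the A1 string lies at fret 16 − 10 = 6.

6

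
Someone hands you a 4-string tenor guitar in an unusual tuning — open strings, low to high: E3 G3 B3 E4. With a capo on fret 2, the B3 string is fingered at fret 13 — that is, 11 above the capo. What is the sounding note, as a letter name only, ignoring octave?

The capo raises the open B3 by 2 semitones to C#4; fretting 11 more gives B3 + 2 + 11 = B3 + 13 semitones, landing on C.

C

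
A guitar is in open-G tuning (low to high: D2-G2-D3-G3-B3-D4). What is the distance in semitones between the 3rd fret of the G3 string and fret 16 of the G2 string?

1 semitone

G3 at fret 3 → A#3 (MIDI 58); G2 at fret 16 → B3 (MIDI 59).
58 − 59 = -1, so the two pitches are 1 semitone apart, with B3 the higher.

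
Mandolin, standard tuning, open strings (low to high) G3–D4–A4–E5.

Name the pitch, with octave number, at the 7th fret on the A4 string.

A4 is MIDI 69. Adding 7 gives 76, which is E5.

E5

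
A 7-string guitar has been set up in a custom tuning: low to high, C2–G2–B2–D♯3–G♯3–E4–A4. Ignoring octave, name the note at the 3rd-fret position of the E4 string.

The open E4 string plus 3 semitones: E–F–F#–G.

G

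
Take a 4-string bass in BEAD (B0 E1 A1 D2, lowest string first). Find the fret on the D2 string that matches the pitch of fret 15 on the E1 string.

5

E1 at fret 15 is E1 + 15 semitones = G2.
The open D2 string is 10 semitones above the open E1, so the same pitch on the D2 string lies at fret 15 − 10 = 5.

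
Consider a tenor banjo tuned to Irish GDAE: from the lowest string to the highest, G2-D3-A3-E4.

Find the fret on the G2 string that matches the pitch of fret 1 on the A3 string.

15

A3 at fret 1 is A3 + 1 semitone = A#3.
The open G2 string is 14 semitones below the open A3, so the same pitch on the G2 string lies at fret 1 + 14 = 15.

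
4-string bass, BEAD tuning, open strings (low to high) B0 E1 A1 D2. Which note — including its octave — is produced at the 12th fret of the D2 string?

D3

The open D2 string plus 12 semitones: D–D#–E–F–…–C–C#–D.
The walk passes from B into C once, so the octave number goes from 2 to 3.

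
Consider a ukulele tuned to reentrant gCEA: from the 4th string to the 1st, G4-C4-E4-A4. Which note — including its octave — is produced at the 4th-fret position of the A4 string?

Each fret is one semitone, so A4 + 4 = C♯5.
(Equivalently spelled D♭5.)

C♯5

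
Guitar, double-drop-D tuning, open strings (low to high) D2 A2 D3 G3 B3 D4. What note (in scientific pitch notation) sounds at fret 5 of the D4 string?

G4

D4 is MIDI 62. Adding 5 gives 67, which is G4.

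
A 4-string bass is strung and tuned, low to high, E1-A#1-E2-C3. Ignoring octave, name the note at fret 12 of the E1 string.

E

E1 is MIDI 28. Adding 12 gives 40; 40 mod 12 = 4, i.e. E.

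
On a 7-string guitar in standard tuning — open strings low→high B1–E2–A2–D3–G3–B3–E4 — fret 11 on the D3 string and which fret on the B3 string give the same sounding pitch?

D3 at fret 11 is D3 + 11 semitones = C#4.
The open B3 string is 9 semitones above the open D3, so the same pitch on the B3 string lies at fret 11 − 9 = 2.

2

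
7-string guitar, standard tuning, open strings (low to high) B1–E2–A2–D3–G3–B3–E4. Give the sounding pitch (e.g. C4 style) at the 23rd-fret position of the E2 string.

D#4

Each fret is one semitone, so E2 + 23 = D#4.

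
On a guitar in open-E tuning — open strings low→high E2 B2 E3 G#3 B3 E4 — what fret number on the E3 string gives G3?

G3 is 3 semitones above the open E3 (E–F–F#–G), so it sits at fret 3.

3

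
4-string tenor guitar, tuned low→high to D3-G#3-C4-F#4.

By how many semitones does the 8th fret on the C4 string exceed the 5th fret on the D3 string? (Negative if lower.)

13 semitones

C4 at fret 8 → G#4 (MIDI 68); D3 at fret 5 → G3 (MIDI 55).
68 − 55 = 13, so the two pitches are 13 semitones apart.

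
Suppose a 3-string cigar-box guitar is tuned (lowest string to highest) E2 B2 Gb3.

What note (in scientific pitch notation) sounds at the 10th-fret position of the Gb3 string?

Gb3 is MIDI 54. Adding 10 gives 64, which is E4.

E4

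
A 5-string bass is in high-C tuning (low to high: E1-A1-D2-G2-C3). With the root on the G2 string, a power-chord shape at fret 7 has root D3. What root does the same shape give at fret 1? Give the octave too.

G♯2

Moving from fret 7 to fret 1 shifts the root by -6 semitones.
D3 down 6 semitones is G♯2.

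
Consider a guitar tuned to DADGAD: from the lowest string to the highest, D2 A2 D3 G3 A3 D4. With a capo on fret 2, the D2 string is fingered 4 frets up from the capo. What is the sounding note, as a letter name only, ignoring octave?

The capo raises the open D2 by 2 semitones to E2; fretting 4 more gives D2 + 2 + 4 = D2 + 6 semitones, landing on G♯.

G♯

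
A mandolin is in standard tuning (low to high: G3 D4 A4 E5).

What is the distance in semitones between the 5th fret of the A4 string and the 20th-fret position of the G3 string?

1 semitone

A4 at fret 5 → D5 (MIDI 74); G3 at fret 20 → D#5 (MIDI 75).
74 − 75 = -1, so the two pitches are 1 semitone apart, with D#5 the higher.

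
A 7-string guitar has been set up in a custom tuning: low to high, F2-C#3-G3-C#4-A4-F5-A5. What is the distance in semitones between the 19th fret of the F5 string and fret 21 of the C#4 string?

F5 at fret 19 → C7 (MIDI 96); C#4 at fret 21 → A#5 (MIDI 82).
96 − 82 = 14, so the two pitches are 14 semitones apart, with C7 the higher.

14 semitones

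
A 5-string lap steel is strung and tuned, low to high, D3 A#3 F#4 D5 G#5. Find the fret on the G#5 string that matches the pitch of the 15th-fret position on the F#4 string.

1

Fret 15 on F#4 is MIDI 66 + 15 = 81 (A5). On the G#5 string (open MIDI 80), that pitch is 81 − 80 = fret 1.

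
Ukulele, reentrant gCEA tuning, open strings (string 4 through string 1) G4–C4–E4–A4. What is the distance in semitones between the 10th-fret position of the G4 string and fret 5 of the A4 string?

3 semitones

G4 at fret 10 → F5 (MIDI 77); A4 at fret 5 → D5 (MIDI 74).
77 − 74 = 3, so the two pitches are 3 semitones apart, with F5 the higher.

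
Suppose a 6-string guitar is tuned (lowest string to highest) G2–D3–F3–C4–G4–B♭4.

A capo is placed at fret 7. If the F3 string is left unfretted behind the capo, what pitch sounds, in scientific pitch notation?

The capo raises the open F3 by 7 semitones to C4; fretting 0 more gives F3 + 7 + 0 = F3 + 7 semitones = C4.

C4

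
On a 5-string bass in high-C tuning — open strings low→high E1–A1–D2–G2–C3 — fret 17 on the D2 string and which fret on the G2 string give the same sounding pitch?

D2 at fret 17 is D2 + 17 semitones = G3.
The open G2 string is 5 semitones above the open D2, so the same pitch on the G2 string lies at fret 17 − 5 = 12.

12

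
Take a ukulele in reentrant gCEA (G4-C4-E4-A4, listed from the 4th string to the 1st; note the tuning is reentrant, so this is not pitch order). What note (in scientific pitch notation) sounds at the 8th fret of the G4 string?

D♯5

Each fret is one semitone, so G4 + 8 = D♯5.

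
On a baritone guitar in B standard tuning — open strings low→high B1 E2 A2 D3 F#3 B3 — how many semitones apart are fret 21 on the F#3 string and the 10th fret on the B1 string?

30 semitones

F#3 at fret 21 → D#5 (MIDI 75); B1 at fret 10 → A2 (MIDI 45).
75 − 45 = 30, so the two pitches are 30 semitones apart, with D#5 the higher.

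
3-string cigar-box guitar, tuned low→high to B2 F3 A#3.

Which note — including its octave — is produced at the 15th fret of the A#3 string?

C#5

The open A#3 string plus 15 semitones: A#–B–C–C#–…–B–C–C#.
The walk passes from B into C 2 times, so the octave number goes from 3 to 5.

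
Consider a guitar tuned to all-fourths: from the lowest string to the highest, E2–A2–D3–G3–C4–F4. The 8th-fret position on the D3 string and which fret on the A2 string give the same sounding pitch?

D3 at fret 8 is D3 + 8 semitones = A#3.
The open A2 string is 5 semitones below the open D3, so the same pitch on the A2 string lies at fret 8 + 5 = 13.

13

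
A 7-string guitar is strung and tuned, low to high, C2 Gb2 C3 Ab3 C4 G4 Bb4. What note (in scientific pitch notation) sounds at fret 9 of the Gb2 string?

The open Gb2 string plus 9 semitones: Gb–G–Ab–A–Bb–B–C–Db–D–Eb.
The walk passes from B into C once, so the octave number goes from 2 to 3.

Eb3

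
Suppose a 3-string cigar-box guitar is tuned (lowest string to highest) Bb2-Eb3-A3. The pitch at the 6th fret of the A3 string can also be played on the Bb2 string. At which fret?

17

A3 at fret 6 is A3 + 6 semitones = Eb4.
The open Bb2 string is 11 semitones below the open A3, so the same pitch on the Bb2 string lies at fret 6 + 11 = 17.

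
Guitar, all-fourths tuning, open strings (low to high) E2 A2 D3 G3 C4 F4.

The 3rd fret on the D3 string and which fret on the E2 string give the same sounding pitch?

13

D3 at fret 3 is D3 + 3 semitones = F3.
The open E2 string is 10 semitones below the open D3, so the same pitch on the E2 string lies at fret 3 + 10 = 13.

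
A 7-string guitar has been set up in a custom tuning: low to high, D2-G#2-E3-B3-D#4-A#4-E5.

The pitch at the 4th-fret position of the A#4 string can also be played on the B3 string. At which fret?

A#4 at fret 4 is A#4 + 4 semitones = D5.
The open B3 string is 11 semitones below the open A#4, so the same pitch on the B3 string lies at fret 4 + 11 = 15.

15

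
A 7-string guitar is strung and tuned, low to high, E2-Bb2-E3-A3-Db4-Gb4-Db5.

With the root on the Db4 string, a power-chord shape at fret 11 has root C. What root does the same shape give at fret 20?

A

Moving from fret 11 to fret 20 shifts the root by 9 semitones.
C up 9 semitones is A.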